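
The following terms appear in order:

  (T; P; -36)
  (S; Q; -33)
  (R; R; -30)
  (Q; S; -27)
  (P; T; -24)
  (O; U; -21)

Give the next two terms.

(N; V; -18), (M; W; -15)

First letter: letters move back 1 place in the alphabet; T, S, R, Q, P, O → N → M.
Second letter: letters move forward 1 place in the alphabet; P, Q, R, S, T, U → V → W.
For the third component, +3 each step: -36, -33, -30, -27, -24, -21 → -18 → -15.
So the next two terms are (N; V; -18) and (M; W; -15).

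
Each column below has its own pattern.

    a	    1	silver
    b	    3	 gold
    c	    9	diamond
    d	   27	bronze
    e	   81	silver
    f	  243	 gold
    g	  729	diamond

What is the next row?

h  2187  bronze

Letter goes a, b, c, d, e, f, g → h (letters move forward 1 place in the alphabet).
For the second component, ×3 each step: 1, 3, 9, 27, 81, 243, 729 → 2187.
Rank: repeats silver → gold → diamond → bronze, so silver, gold, diamond, bronze, silver, gold, diamond → bronze.
So the next row is h  2187  bronze.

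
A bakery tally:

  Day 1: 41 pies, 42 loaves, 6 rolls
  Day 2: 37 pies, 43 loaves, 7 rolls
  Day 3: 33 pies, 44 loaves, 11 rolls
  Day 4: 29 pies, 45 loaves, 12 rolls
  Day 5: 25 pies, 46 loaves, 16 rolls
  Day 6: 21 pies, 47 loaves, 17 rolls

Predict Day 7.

17 pies, 48 loaves, 21 rolls

For the pies, −4 each step: 41, 37, 33, 29, 25, 21 → 17.
For the loaves, +1 each step: 42, 43, 44, 45, 46, 47 → 48.
Rolls: 6, 7, 11, 12, 16, 17 → 21 (alternating steps +1, +4, +1, +4, …).
Combining the parts gives 17 pies, 48 loaves, 21 rolls.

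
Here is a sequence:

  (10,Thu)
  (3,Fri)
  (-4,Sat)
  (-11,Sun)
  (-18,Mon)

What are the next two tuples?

(-25,Tue), (-32,Wed)

First entry: 10, 3, -4, -11, -18 → -25 → -32 (−7 each step).
Day: runs through the weekdays Mon→Sun, so Thu, Fri, Sat, Sun, Mon → Tue → Wed.
Putting the parts together: (-25,Tue) and then (-32,Wed).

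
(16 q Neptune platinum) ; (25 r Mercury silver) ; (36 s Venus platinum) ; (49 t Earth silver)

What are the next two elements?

(64 u Mars platinum), (81 v Jupiter silver)

First entry — perfect squares: 4², 5², 6², …: 16, 25, 36, 49 → 64 → 81.
Letter goes q, r, s, t → u → v (letters move forward 1 place in the alphabet).
Planet: runs through the planets Mercury→Neptune, so Neptune, Mercury, Venus, Earth → Mars → Jupiter.
Metal goes platinum, silver, platinum, silver → platinum → silver (alternates platinum ↔ silver).
So the next two elements are (64 u Mars platinum) and (81 v Jupiter silver).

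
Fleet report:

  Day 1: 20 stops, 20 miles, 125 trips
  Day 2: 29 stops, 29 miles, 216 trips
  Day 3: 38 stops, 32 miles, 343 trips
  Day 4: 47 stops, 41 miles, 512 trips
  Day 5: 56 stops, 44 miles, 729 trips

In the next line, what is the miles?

Miles: alternating steps +9, +3, +9, +3, …, so 20, 29, 32, 41, 44 → 53.

53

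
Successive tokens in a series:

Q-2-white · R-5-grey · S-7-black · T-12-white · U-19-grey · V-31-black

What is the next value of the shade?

Shade goes white, grey, black, white, grey, black → white (repeats white → grey → black).

white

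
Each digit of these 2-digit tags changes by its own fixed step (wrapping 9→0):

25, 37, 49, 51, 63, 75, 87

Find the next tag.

For the first digit, +1 each step, mod 10: 2, 3, 4, 5, 6, 7, 8 → 9.
Second digit: +2 each step, mod 10; 5, 7, 9, 1, 3, 5, 7 → 9.
Putting it together: 99.

99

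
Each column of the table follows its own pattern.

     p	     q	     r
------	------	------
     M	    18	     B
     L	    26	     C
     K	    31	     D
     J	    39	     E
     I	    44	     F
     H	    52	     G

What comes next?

G  57  H

Column p: M, L, K, J, I, H → G (letters move back 1 place in the alphabet).
Column q: 18, 26, 31, 39, 44, 52 → 57 (alternating steps +8, +5, +8, +5, …).
Column r goes B, C, D, E, F, G → H (letters move forward 1 place in the alphabet).
Combining the parts gives G  57  H.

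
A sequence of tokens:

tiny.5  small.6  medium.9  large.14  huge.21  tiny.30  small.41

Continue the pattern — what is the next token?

Size: tiny, small, medium, large, huge, tiny, small → medium (repeats tiny → small → medium → large → huge).
Second component: differences are 1, 3, 5, … (increasing by 2 each time); 5, 6, 9, 14, 21, 30, 41 → 54.
Combining the parts gives medium.54.

medium.54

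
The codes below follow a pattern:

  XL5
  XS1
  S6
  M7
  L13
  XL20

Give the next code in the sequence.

Size: repeats XL → XS → S → M → L; XL, XS, S, M, L, XL → XS.
Second component: each term is the sum of the two before it; 5, 1, 6, 7, 13, 20 → 33.
Combining the parts gives XS33.

XS33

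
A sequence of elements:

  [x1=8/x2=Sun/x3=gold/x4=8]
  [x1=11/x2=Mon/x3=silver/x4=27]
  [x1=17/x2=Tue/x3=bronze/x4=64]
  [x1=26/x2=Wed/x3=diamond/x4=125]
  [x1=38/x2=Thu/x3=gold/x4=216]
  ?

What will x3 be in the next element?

silver

X1 goes 8, 11, 17, 26, 38 → 53 (differences are 3, 6, 9, … (increasing by 3 each time)).
X2 goes Sun, Mon, Tue, Wed, Thu → Fri (runs through the weekdays Mon→Sun).
For the x3, repeats gold → silver → bronze → diamond: gold, silver, bronze, diamond, gold → silver.
X4 — perfect cubes: 2³, 3³, 4³, …: 8, 27, 64, 125, 216 → 343.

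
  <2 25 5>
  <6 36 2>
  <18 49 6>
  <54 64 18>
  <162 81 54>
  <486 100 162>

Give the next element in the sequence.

First value goes 2, 6, 18, 54, 162, 486 → 1458 (×3 each step).
For the second value, perfect squares: 5², 6², 7², …: 25, 36, 49, 64, 81, 100 → 121.
For the third value, always the previous value of the first value: 5, 2, 6, 18, 54, 162 → 486.
Combining the parts gives <1458 121 486>.

<1458 121 486>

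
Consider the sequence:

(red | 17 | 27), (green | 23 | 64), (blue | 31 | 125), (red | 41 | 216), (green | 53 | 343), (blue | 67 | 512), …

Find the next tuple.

(red | 83 | 729)

Colour: repeats red → green → blue; red, green, blue, red, green, blue → red.
Second slot — differences are 6, 8, 10, … (increasing by 2 each time): 17, 23, 31, 41, 53, 67 → 83.
Third slot: 27, 64, 125, 216, 343, 512 → 729 (perfect cubes: 3³, 4³, 5³, …).
Combining the parts gives (red | 83 | 729).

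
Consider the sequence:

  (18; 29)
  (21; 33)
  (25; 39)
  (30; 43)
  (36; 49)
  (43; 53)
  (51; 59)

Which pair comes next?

For the first part, differences are 3, 4, 5, … (increasing by 1 each time): 18, 21, 25, 30, 36, 43, 51 → 60.
Second part: 29, 33, 39, 43, 49, 53, 59 → 63 (alternating steps +4, +6, +4, +6, …).
So the next pair is (60; 63).

(60; 63)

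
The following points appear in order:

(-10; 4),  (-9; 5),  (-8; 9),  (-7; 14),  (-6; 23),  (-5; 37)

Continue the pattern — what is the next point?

First value goes -10, -9, -8, -7, -6, -5 → -4 (+1 each step).
Second value: each term is the sum of the two before it; 4, 5, 9, 14, 23, 37 → 60.
Combining the parts gives (-4; 60).

(-4; 60)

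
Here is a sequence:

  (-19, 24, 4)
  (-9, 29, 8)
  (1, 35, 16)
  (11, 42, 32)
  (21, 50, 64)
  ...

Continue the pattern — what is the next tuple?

First entry goes -19, -9, 1, 11, 21 → 31 (+10 each step).
Second entry goes 24, 29, 35, 42, 50 → 59 (differences are 5, 6, 7, … (increasing by 1 each time)).
Third entry: 4, 8, 16, 32, 64 → 128 (×2 each step).
Combining the parts gives (31, 59, 128).

(31, 59, 128)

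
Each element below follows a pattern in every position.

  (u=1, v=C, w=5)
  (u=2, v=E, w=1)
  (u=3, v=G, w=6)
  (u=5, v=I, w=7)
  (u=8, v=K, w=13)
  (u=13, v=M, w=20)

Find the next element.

(u=21, v=O, w=33)

U — each term is the sum of the two before it: 1, 2, 3, 5, 8, 13 → 21.
V goes C, E, G, I, K, M → O (letters move forward 2 places in the alphabet).
For the w, each term is the sum of the two before it: 5, 1, 6, 7, 13, 20 → 33.
So the next element is (u=21, v=O, w=33).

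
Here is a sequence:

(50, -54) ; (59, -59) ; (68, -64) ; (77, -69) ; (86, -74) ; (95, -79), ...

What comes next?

(104, -84)

First part: +9 each step; 50, 59, 68, 77, 86, 95 → 104.
Second part goes -54, -59, -64, -69, -74, -79 → -84 (−5 each step).
Combining the parts gives (104, -84).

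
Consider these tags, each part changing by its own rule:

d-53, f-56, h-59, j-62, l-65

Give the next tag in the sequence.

Letter: letters move forward 2 places in the alphabet; d, f, h, j, l → n.
Second component: +3 each step, so 53, 56, 59, 62, 65 → 68.
So the next tag is n-68.

n-68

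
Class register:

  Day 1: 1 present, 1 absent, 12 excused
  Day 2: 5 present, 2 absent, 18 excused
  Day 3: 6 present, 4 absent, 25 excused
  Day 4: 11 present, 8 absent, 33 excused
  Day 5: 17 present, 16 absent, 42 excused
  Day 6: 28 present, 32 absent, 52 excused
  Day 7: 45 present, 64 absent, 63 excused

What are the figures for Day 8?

Present goes 1, 5, 6, 11, 17, 28, 45 → 73 (each term is the sum of the two before it).
Absent: 1, 2, 4, 8, 16, 32, 64 → 128 (×2 each step).
Excused: 12, 18, 25, 33, 42, 52, 63 → 75 (differences are 6, 7, 8, … (increasing by 1 each time)).
So the next record is 73 present, 128 absent, 75 excused.

73 present, 128 absent, 75 excused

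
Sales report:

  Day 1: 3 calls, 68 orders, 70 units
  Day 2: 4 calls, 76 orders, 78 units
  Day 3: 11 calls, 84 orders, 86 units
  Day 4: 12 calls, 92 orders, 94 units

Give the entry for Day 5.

Calls — alternating steps +1, +7, +1, +7, …: 3, 4, 11, 12 → 19.
Orders: 68, 76, 84, 92 → 100 (+8 each step).
Units: always 2 more than the orders, so 70, 78, 86, 94 → 102.
Combining the parts gives 19 calls, 100 orders, 102 units.

19 calls, 100 orders, 102 units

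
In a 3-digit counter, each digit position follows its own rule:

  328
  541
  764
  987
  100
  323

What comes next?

546

For the first digit, +2 each step, mod 10: 3, 5, 7, 9, 1, 3 → 5.
Second digit: 2, 4, 6, 8, 0, 2 → 4 (+2 each step, mod 10).
Third digit — +3 each step, mod 10: 8, 1, 4, 7, 0, 3 → 6.
Combining the parts gives 546.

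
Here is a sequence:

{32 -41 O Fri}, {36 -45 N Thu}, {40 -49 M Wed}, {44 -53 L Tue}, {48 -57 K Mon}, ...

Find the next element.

{52 -61 J Sun}

First entry goes 32, 36, 40, 44, 48 → 52 (+4 each step).
Second entry goes -41, -45, -49, -53, -57 → -61 (−4 each step).
Letter: letters move back 1 place in the alphabet; O, N, M, L, K → J.
Day: runs backward through the weekdays Mon→Sun; Fri, Thu, Wed, Tue, Mon → Sun.
Putting it together: {52 -61 J Sun}.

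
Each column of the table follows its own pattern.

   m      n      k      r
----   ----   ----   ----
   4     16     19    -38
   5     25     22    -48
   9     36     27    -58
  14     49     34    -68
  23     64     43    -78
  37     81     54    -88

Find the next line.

60  100  67  -98

Column m — each term is the sum of the two before it: 4, 5, 9, 14, 23, 37 → 60.
Column n: perfect squares: 4², 5², 6², …; 16, 25, 36, 49, 64, 81 → 100.
Column k: 19, 22, 27, 34, 43, 54 → 67 (differences are 3, 5, 7, … (increasing by 2 each time)).
Column r goes -38, -48, -58, -68, -78, -88 → -98 (−10 each step).
Combining the parts gives 60  100  67  -98.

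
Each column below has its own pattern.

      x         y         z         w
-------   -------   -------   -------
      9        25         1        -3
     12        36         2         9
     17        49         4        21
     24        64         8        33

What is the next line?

33  81  16  45

Column x: differences are 3, 5, 7, … (increasing by 2 each time); 9, 12, 17, 24 → 33.
Column y — perfect squares: 5², 6², 7², …: 25, 36, 49, 64 → 81.
For the column z, ×2 each step: 1, 2, 4, 8 → 16.
For the column w, +12 each step: -3, 9, 21, 33 → 45.
Putting it together: 33  81  16  45.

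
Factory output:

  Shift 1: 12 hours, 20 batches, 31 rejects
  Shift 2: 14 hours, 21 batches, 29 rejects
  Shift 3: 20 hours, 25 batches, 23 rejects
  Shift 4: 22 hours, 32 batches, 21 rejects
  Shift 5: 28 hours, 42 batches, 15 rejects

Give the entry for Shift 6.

30 hours, 55 batches, 13 rejects

Hours: alternating steps +2, +6, +2, +6, …, so 12, 14, 20, 22, 28 → 30.
Batches: 20, 21, 25, 32, 42 → 55 (differences are 1, 4, 7, … (increasing by 3 each time)).
Rejects: 31, 29, 23, 21, 15 → 13 (together with the hours always sums to 43).
Putting it together: 30 hours, 55 batches, 13 rejects.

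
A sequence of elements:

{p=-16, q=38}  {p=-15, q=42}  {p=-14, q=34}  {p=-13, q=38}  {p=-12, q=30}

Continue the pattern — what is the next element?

P: +1 each step, so -16, -15, -14, -13, -12 → -11.
Q: alternating steps +4, −8, +4, −8, …; 38, 42, 34, 38, 30 → 34.
So the next element is {p=-11, q=34}.

{p=-11, q=34}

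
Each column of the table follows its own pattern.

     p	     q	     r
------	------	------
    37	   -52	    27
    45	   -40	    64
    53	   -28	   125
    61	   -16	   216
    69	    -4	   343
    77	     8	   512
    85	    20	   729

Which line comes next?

93  32  1000

Column p goes 37, 45, 53, 61, 69, 77, 85 → 93 (+8 each step).
For the column q, +12 each step: -52, -40, -28, -16, -4, 8, 20 → 32.
Column r: 27, 64, 125, 216, 343, 512, 729 → 1000 (perfect cubes: 3³, 4³, 5³, …).
Combining the parts gives 93  32  1000.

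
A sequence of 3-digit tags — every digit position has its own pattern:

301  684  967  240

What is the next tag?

First digit: +3 each step, mod 10; 3, 6, 9, 2 → 5.
Second digit — −2 each step, mod 10: 0, 8, 6, 4 → 2.
Third digit: 1, 4, 7, 0 → 3 (+3 each step, mod 10).
Putting it together: 523.

523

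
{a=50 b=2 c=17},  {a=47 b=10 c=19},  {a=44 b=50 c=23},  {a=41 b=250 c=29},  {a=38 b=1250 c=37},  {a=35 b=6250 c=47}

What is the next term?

For the a, −3 each step: 50, 47, 44, 41, 38, 35 → 32.
B: ×5 each step, so 2, 10, 50, 250, 1250, 6250 → 31250.
C: 17, 19, 23, 29, 37, 47 → 59 (differences are 2, 4, 6, … (increasing by 2 each time)).
Combining the parts gives {a=32 b=31250 c=59}.

{a=32 b=31250 c=59}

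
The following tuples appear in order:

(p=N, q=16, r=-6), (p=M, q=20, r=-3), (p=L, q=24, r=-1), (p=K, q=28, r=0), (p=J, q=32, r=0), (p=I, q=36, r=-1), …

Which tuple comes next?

(p=H, q=40, r=-3)

P goes N, M, L, K, J, I → H (letters move back 1 place in the alphabet).
Q — +4 each step: 16, 20, 24, 28, 32, 36 → 40.
R: differences are 3, 2, 1, … (decreasing by 1 each time), so -6, -3, -1, 0, 0, -1 → -3.
Putting it together: (p=H, q=40, r=-3).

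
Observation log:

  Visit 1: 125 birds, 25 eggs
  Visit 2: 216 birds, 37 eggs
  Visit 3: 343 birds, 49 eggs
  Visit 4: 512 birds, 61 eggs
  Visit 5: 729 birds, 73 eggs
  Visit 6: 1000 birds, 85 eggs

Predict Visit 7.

1331 birds, 97 eggs

Birds: perfect cubes: 5³, 6³, 7³, …, so 125, 216, 343, 512, 729, 1000 → 1331.
Eggs — +12 each step: 25, 37, 49, 61, 73, 85 → 97.
Putting it together: 1331 birds, 97 eggs.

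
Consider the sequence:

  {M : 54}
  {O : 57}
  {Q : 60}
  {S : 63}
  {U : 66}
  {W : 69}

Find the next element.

Letter: M, O, Q, S, U, W → Y (letters move forward 2 places in the alphabet).
Second coordinate: +3 each step, so 54, 57, 60, 63, 66, 69 → 72.
Combining the parts gives {Y : 72}.

{Y : 72}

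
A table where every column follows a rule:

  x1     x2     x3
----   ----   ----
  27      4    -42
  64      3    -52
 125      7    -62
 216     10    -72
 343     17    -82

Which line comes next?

512  27  -92

Column x1 goes 27, 64, 125, 216, 343 → 512 (perfect cubes: 3³, 4³, 5³, …).
Column x2 goes 4, 3, 7, 10, 17 → 27 (each term is the sum of the two before it).
Column x3: -42, -52, -62, -72, -82 → -92 (−10 each step).
Combining the parts gives 512  27  -92.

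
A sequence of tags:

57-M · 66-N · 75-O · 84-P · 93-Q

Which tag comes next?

102-R

For the first component, +9 each step: 57, 66, 75, 84, 93 → 102.
Letter: M, N, O, P, Q → R (letters move forward 1 place in the alphabet).
So the next tag is 102-R.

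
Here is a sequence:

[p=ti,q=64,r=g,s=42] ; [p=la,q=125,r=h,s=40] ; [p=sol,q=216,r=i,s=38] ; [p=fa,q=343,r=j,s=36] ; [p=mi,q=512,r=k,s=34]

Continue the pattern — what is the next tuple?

P: runs backward through the solfège scale do→ti; ti, la, sol, fa, mi → re.
Q: 64, 125, 216, 343, 512 → 729 (perfect cubes: 4³, 5³, 6³, …).
R: letters move forward 1 place in the alphabet, so g, h, i, j, k → l.
S — −2 each step: 42, 40, 38, 36, 34 → 32.
Combining the parts gives [p=re,q=729,r=l,s=32].

[p=re,q=729,r=l,s=32]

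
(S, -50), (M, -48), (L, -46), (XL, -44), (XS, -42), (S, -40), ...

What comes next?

(M, -38)

Size — repeats S → M → L → XL → XS: S, M, L, XL, XS, S → M.
Second value goes -50, -48, -46, -44, -42, -40 → -38 (+2 each step).
So the next point is (M, -38).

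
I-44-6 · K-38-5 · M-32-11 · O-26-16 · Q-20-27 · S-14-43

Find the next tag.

U-8-70

For the letter, letters move forward 2 places in the alphabet: I, K, M, O, Q, S → U.
Second component: 44, 38, 32, 26, 20, 14 → 8 (−6 each step).
Third component goes 6, 5, 11, 16, 27, 43 → 70 (each term is the sum of the two before it).
Putting it together: U-8-70.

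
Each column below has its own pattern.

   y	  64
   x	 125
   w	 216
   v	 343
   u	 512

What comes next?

t  729

Letter: y, x, w, v, u → t (letters move back 1 place in the alphabet).
Second component: 64, 125, 216, 343, 512 → 729 (perfect cubes: 4³, 5³, 6³, …).
Putting it together: t  729.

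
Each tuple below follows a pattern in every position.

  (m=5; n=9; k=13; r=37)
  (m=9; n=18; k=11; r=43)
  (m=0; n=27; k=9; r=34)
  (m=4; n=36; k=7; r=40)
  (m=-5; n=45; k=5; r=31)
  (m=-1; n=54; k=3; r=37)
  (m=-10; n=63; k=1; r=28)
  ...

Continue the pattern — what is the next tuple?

M: 5, 9, 0, 4, -5, -1, -10 → -6 (alternating steps +4, −9, +4, −9, …).
N: +9 each step; 9, 18, 27, 36, 45, 54, 63 → 72.
K: −2 each step; 13, 11, 9, 7, 5, 3, 1 → -1.
R: alternating steps +6, −9, +6, −9, …; 37, 43, 34, 40, 31, 37, 28 → 34.
So the next tuple is (m=-6; n=72; k=-1; r=34).

(m=-6; n=72; k=-1; r=34)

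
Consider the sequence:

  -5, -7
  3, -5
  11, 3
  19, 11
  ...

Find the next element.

First component: +8 each step, so -5, 3, 11, 19 → 27.
For the second component, always the previous value of the first component: -7, -5, 3, 11 → 19.
So the next element is 27, 19.

27, 19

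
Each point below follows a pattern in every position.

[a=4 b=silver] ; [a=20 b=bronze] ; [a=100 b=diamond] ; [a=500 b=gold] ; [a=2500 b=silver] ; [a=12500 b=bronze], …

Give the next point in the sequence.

[a=62500 b=diamond]

A goes 4, 20, 100, 500, 2500, 12500 → 62500 (×5 each step).
B goes silver, bronze, diamond, gold, silver, bronze → diamond (repeats silver → bronze → diamond → gold).
Combining the parts gives [a=62500 b=diamond].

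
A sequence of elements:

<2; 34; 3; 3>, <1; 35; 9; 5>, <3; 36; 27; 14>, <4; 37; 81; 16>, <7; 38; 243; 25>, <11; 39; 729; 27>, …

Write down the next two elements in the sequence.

<18; 40; 2187; 36>, <29; 41; 6561; 38>

First component: each term is the sum of the two before it, so 2, 1, 3, 4, 7, 11 → 18 → 29.
Second component: +1 each step; 34, 35, 36, 37, 38, 39 → 40 → 41.
For the third component, ×3 each step: 3, 9, 27, 81, 243, 729 → 2187 → 6561.
For the fourth component, alternating steps +2, +9, +2, +9, …: 3, 5, 14, 16, 25, 27 → 36 → 38.
Putting the parts together: <18; 40; 2187; 36> and then <29; 41; 6561; 38>.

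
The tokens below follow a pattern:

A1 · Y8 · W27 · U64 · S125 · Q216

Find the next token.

O343

Letter goes A, Y, W, U, S, Q → O (letters move back 2 places in the alphabet, wrapping A→Z).
Second component goes 1, 8, 27, 64, 125, 216 → 343 (perfect cubes: 1³, 2³, 3³, …).
Putting it together: O343.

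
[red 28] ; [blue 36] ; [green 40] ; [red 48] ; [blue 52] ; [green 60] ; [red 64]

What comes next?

[blue 72]

Colour: red, blue, green, red, blue, green, red → blue (repeats red → blue → green).
Second entry: alternating steps +8, +4, +8, +4, …, so 28, 36, 40, 48, 52, 60, 64 → 72.
Putting it together: [blue 72].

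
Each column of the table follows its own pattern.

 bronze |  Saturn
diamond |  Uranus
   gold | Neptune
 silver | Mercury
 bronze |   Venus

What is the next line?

diamond  Earth

Rank goes bronze, diamond, gold, silver, bronze → diamond (repeats bronze → diamond → gold → silver).
Planet: runs through the planets Mercury→Neptune; Saturn, Uranus, Neptune, Mercury, Venus → Earth.
Combining the parts gives diamond  Earth.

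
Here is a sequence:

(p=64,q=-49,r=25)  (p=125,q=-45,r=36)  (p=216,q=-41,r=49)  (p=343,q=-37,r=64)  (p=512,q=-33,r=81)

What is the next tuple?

For the p, perfect cubes: 4³, 5³, 6³, …: 64, 125, 216, 343, 512 → 729.
Q goes -49, -45, -41, -37, -33 → -29 (+4 each step).
R: 25, 36, 49, 64, 81 → 100 (perfect squares: 5², 6², 7², …).
Putting it together: (p=729,q=-29,r=100).

(p=729,q=-29,r=100)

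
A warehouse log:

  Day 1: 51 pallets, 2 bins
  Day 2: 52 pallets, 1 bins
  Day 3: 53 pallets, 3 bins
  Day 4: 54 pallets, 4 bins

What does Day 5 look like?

Pallets — +1 each step: 51, 52, 53, 54 → 55.
Bins: 2, 1, 3, 4 → 7 (each term is the sum of the two before it).
So the next row is 55 pallets, 7 bins.

55 pallets, 7 bins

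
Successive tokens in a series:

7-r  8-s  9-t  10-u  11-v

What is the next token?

First component: +1 each step; 7, 8, 9, 10, 11 → 12.
Letter: letters move forward 1 place in the alphabet, so r, s, t, u, v → w.
So the next token is 12-w.

12-w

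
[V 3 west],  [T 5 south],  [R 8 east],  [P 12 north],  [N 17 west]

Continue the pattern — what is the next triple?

[L 23 south]

Letter: V, T, R, P, N → L (letters move back 2 places in the alphabet).
Second value: differences are 2, 3, 4, … (increasing by 1 each time); 3, 5, 8, 12, 17 → 23.
Direction — repeats west → south → east → north: west, south, east, north, west → south.
Putting it together: [L 23 south].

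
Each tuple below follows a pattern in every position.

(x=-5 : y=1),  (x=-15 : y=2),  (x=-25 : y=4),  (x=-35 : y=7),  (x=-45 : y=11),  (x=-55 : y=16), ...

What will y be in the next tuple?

X: −10 each step, so -5, -15, -25, -35, -45, -55 → -65.
Y: differences are 1, 2, 3, … (increasing by 1 each time); 1, 2, 4, 7, 11, 16 → 22.

22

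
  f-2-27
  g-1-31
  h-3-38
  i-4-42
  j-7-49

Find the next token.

k-11-53

Letter: letters move forward 1 place in the alphabet, so f, g, h, i, j → k.
Second component — each term is the sum of the two before it: 2, 1, 3, 4, 7 → 11.
For the third component, alternating steps +4, +7, +4, +7, …: 27, 31, 38, 42, 49 → 53.
Putting it together: k-11-53.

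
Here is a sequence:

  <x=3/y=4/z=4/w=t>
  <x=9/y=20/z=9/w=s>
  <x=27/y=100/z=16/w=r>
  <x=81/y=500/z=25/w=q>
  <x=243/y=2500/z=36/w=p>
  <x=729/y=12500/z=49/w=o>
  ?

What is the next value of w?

X goes 3, 9, 27, 81, 243, 729 → 2187 (×3 each step).
Y — ×5 each step: 4, 20, 100, 500, 2500, 12500 → 62500.
For the z, perfect squares: 2², 3², 4², …: 4, 9, 16, 25, 36, 49 → 64.
W: letters move back 1 place in the alphabet, so t, s, r, q, p, o → n.

n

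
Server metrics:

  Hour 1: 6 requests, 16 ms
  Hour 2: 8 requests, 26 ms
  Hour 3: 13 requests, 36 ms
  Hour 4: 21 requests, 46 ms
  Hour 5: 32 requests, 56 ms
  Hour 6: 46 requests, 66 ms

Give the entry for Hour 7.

63 requests, 76 ms

Requests goes 6, 8, 13, 21, 32, 46 → 63 (differences are 2, 5, 8, … (increasing by 3 each time)).
Ms — +10 each step: 16, 26, 36, 46, 56, 66 → 76.
So the next line is 63 requests, 76 ms.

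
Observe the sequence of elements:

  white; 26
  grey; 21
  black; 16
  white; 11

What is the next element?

grey; 6

Shade: repeats white → grey → black; white, grey, black, white → grey.
Second slot — −5 each step: 26, 21, 16, 11 → 6.
Putting it together: grey; 6.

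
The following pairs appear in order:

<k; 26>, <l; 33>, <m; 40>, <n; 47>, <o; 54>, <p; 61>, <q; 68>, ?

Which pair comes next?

Letter — letters move forward 1 place in the alphabet: k, l, m, n, o, p, q → r.
Second component: +7 each step; 26, 33, 40, 47, 54, 61, 68 → 75.
Combining the parts gives <r; 75>.

<r; 75>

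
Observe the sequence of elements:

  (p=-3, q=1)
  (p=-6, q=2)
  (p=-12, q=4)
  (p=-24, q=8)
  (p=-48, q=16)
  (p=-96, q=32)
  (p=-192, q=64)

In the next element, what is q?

Q: ×2 each step, so 1, 2, 4, 8, 16, 32, 64 → 128.

128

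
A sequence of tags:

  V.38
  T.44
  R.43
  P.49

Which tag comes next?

Letter: V, T, R, P → N (letters move back 2 places in the alphabet).
For the second component, alternating steps +6, −1, +6, −1, …: 38, 44, 43, 49 → 48.
Combining the parts gives N.48.

N.48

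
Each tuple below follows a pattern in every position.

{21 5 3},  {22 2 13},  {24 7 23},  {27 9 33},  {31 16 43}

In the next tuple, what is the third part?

Third part: 3, 13, 23, 33, 43 → 53 (+10 each step).

53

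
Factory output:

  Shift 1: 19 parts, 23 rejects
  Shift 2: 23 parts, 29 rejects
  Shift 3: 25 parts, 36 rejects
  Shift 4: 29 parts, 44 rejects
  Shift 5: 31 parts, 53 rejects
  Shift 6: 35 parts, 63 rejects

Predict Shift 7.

37 parts, 74 rejects

Parts — alternating steps +4, +2, +4, +2, …: 19, 23, 25, 29, 31, 35 → 37.
Rejects: 23, 29, 36, 44, 53, 63 → 74 (differences are 6, 7, 8, … (increasing by 1 each time)).
So the next line is 37 parts, 74 rejects.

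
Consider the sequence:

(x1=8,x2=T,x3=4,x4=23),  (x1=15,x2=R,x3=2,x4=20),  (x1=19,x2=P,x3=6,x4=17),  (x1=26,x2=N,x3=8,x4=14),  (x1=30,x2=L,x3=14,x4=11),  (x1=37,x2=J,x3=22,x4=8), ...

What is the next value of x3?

X3 goes 4, 2, 6, 8, 14, 22 → 36 (each term is the sum of the two before it).

36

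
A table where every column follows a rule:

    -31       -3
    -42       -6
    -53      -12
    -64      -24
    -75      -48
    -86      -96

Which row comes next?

-97  -192

First component: -31, -42, -53, -64, -75, -86 → -97 (−11 each step).
Second component goes -3, -6, -12, -24, -48, -96 → -192 (×2 each step).
Putting it together: -97  -192.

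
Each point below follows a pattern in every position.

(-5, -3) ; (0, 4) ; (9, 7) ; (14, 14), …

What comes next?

First entry goes -5, 0, 9, 14 → 23 (alternating steps +5, +9, +5, +9, …).
Second entry: alternating steps +7, +3, +7, +3, …, so -3, 4, 7, 14 → 17.
Putting it together: (23, 17).

(23, 17)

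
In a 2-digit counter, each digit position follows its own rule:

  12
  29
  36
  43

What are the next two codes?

First digit goes 1, 2, 3, 4 → 5 → 6 (+1 each step, mod 10).
Second digit: 2, 9, 6, 3 → 0 → 7 (−3 each step, mod 10).
Putting the parts together: 50 and then 67.

50, 67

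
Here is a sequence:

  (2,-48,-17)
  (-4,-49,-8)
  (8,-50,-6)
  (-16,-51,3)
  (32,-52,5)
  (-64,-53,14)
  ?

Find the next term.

(128,-54,16)

For the first component, ×(-2) each step: 2, -4, 8, -16, 32, -64 → 128.
Second component: −1 each step; -48, -49, -50, -51, -52, -53 → -54.
Third component: alternating steps +9, +2, +9, +2, …, so -17, -8, -6, 3, 5, 14 → 16.
Combining the parts gives (128,-54,16).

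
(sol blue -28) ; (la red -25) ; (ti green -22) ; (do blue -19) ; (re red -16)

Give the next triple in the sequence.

Note — runs through the solfège scale do→ti: sol, la, ti, do, re → mi.
Colour: repeats blue → red → green, so blue, red, green, blue, red → green.
Third part: +3 each step, so -28, -25, -22, -19, -16 → -13.
Combining the parts gives (mi green -13).

(mi green -13)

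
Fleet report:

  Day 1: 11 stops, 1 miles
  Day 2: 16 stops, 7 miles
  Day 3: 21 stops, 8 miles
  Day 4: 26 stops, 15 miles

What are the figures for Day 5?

31 stops, 23 miles

Stops: 11, 16, 21, 26 → 31 (+5 each step).
For the miles, each term is the sum of the two before it: 1, 7, 8, 15 → 23.
Combining the parts gives 31 stops, 23 miles.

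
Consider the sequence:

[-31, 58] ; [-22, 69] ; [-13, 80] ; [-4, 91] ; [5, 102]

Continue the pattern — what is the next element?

First slot: +9 each step, so -31, -22, -13, -4, 5 → 14.
Second slot goes 58, 69, 80, 91, 102 → 113 (+11 each step).
Combining the parts gives [14, 113].

[14, 113]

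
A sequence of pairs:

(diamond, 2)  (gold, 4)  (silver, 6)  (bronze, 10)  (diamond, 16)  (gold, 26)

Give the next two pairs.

For the rank, repeats diamond → gold → silver → bronze: diamond, gold, silver, bronze, diamond, gold → silver → bronze.
Second component goes 2, 4, 6, 10, 16, 26 → 42 → 68 (each term is the sum of the two before it).
Putting the parts together: (silver, 42) and then (bronze, 68).

(silver, 42), (bronze, 68)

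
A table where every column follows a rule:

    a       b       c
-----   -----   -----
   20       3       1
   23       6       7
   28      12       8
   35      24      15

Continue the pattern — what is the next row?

Column a: differences are 3, 5, 7, … (increasing by 2 each time), so 20, 23, 28, 35 → 44.
Column b — ×2 each step: 3, 6, 12, 24 → 48.
For the column c, each term is the sum of the two before it: 1, 7, 8, 15 → 23.
Putting it together: 44  48  23.

44  48  23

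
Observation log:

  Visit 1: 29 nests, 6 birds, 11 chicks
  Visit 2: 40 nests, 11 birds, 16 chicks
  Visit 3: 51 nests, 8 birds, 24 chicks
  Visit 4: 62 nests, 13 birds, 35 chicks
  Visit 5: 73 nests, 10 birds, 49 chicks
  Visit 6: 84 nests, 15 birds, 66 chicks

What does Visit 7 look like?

95 nests, 12 birds, 86 chicks

Nests goes 29, 40, 51, 62, 73, 84 → 95 (+11 each step).
Birds goes 6, 11, 8, 13, 10, 15 → 12 (alternating steps +5, −3, +5, −3, …).
For the chicks, differences are 5, 8, 11, … (increasing by 3 each time): 11, 16, 24, 35, 49, 66 → 86.
Combining the parts gives 95 nests, 12 birds, 86 chicks.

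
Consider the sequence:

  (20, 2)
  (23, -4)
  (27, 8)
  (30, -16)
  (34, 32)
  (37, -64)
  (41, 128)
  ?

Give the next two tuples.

First entry: alternating steps +3, +4, +3, +4, …, so 20, 23, 27, 30, 34, 37, 41 → 44 → 48.
Second entry — ×(-2) each step: 2, -4, 8, -16, 32, -64, 128 → -256 → 512.
So the next two tuples are (44, -256) and (48, 512).

(44, -256), (48, 512)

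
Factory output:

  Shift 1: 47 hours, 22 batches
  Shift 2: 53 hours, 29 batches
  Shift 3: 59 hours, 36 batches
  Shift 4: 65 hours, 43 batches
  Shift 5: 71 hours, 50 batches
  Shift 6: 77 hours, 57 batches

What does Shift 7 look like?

For the hours, +6 each step: 47, 53, 59, 65, 71, 77 → 83.
For the batches, +7 each step: 22, 29, 36, 43, 50, 57 → 64.
Putting it together: 83 hours, 64 batches.

83 hours, 64 batches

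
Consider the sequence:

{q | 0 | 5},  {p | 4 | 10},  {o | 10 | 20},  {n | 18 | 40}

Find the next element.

Letter — letters move back 1 place in the alphabet: q, p, o, n → m.
Second part: differences are 4, 6, 8, … (increasing by 2 each time); 0, 4, 10, 18 → 28.
Third part goes 5, 10, 20, 40 → 80 (×2 each step).
Combining the parts gives {m | 28 | 80}.

{m | 28 | 80}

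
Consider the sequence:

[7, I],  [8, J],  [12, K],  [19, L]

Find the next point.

First part — differences are 1, 4, 7, … (increasing by 3 each time): 7, 8, 12, 19 → 29.
Letter: letters move forward 1 place in the alphabet, so I, J, K, L → M.
Combining the parts gives [29, M].

[29, M]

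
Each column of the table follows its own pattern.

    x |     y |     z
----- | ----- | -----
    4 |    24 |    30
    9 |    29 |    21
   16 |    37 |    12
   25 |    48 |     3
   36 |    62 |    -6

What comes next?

Column x — perfect squares: 2², 3², 4², …: 4, 9, 16, 25, 36 → 49.
Column y goes 24, 29, 37, 48, 62 → 79 (differences are 5, 8, 11, … (increasing by 3 each time)).
Column z: −9 each step; 30, 21, 12, 3, -6 → -15.
Combining the parts gives 49  79  -15.

49  79  -15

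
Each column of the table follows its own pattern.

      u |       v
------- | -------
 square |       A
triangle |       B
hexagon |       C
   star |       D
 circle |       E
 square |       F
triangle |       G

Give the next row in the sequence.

hexagon  H

Column u goes square, triangle, hexagon, star, circle, square, triangle → hexagon (repeats square → triangle → hexagon → star → circle).
For the column v, letters move forward 1 place in the alphabet: A, B, C, D, E, F, G → H.
Combining the parts gives hexagon  H.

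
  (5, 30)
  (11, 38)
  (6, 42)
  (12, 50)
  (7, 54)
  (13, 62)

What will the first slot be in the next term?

8

First slot: alternating steps +6, −5, +6, −5, …; 5, 11, 6, 12, 7, 13 → 8.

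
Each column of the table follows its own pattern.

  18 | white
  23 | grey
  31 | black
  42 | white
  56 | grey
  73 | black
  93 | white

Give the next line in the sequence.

First component — differences are 5, 8, 11, … (increasing by 3 each time): 18, 23, 31, 42, 56, 73, 93 → 116.
Shade: repeats white → grey → black, so white, grey, black, white, grey, black, white → grey.
Putting it together: 116  grey.

116  grey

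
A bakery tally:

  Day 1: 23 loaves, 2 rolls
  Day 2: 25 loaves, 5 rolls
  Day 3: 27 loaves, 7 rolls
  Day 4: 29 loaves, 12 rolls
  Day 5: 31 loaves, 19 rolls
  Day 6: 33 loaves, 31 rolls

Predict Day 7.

35 loaves, 50 rolls

Loaves — +2 each step: 23, 25, 27, 29, 31, 33 → 35.
Rolls: each term is the sum of the two before it; 2, 5, 7, 12, 19, 31 → 50.
Combining the parts gives 35 loaves, 50 rolls.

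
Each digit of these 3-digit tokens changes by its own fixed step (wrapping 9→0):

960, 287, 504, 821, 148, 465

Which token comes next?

782

First digit: 9, 2, 5, 8, 1, 4 → 7 (+3 each step, mod 10).
Second digit — +2 each step, mod 10: 6, 8, 0, 2, 4, 6 → 8.
Third digit: 0, 7, 4, 1, 8, 5 → 2 (−3 each step, mod 10).
So the next token is 782.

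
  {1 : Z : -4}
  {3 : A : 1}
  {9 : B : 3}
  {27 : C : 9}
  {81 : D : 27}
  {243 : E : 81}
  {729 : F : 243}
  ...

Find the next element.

First entry goes 1, 3, 9, 27, 81, 243, 729 → 2187 (×3 each step).
Letter: Z, A, B, C, D, E, F → G (letters move forward 1 place in the alphabet, wrapping Z→A).
Third entry: always the previous value of the first entry; -4, 1, 3, 9, 27, 81, 243 → 729.
Combining the parts gives {2187 : G : 729}.

{2187 : G : 729}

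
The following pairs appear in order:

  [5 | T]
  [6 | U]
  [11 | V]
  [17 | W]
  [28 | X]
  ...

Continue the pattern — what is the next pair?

First coordinate: each term is the sum of the two before it; 5, 6, 11, 17, 28 → 45.
Letter goes T, U, V, W, X → Y (letters move forward 1 place in the alphabet).
So the next pair is [45 | Y].

[45 | Y]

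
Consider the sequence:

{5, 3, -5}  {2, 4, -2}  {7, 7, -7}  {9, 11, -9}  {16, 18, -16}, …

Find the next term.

{25, 29, -25}

First component goes 5, 2, 7, 9, 16 → 25 (each term is the sum of the two before it).
Second component — each term is the sum of the two before it: 3, 4, 7, 11, 18 → 29.
Third component: -5, -2, -7, -9, -16 → -25 (always the negative of the first component).
Combining the parts gives {25, 29, -25}.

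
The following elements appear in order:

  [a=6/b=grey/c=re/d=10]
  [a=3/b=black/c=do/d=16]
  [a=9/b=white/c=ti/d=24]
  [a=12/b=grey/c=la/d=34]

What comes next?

A goes 6, 3, 9, 12 → 21 (each term is the sum of the two before it).
B goes grey, black, white, grey → black (repeats grey → black → white).
C: re, do, ti, la → sol (runs backward through the solfège scale do→ti).
D: differences are 6, 8, 10, … (increasing by 2 each time); 10, 16, 24, 34 → 46.
Combining the parts gives [a=21/b=black/c=sol/d=46].

[a=21/b=black/c=sol/d=46]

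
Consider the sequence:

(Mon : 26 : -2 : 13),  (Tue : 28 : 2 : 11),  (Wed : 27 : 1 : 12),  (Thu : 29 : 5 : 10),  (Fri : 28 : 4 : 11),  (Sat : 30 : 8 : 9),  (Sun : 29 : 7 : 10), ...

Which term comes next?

Day: Mon, Tue, Wed, Thu, Fri, Sat, Sun → Mon (runs through the weekdays Mon→Sun).
Second entry: alternating steps +2, −1, +2, −1, …; 26, 28, 27, 29, 28, 30, 29 → 31.
Third entry goes -2, 2, 1, 5, 4, 8, 7 → 11 (alternating steps +4, −1, +4, −1, …).
Fourth entry: together with the second entry always sums to 39; 13, 11, 12, 10, 11, 9, 10 → 8.
So the next term is (Mon : 31 : 11 : 8).

(Mon : 31 : 11 : 8)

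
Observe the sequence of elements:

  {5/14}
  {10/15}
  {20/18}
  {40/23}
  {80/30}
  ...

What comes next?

{160/39}

First coordinate — ×2 each step: 5, 10, 20, 40, 80 → 160.
Second coordinate: differences are 1, 3, 5, … (increasing by 2 each time), so 14, 15, 18, 23, 30 → 39.
So the next element is {160/39}.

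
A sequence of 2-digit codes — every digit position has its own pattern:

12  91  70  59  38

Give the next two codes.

First digit: 1, 9, 7, 5, 3 → 1 → 9 (−2 each step, mod 10).
Second digit: 2, 1, 0, 9, 8 → 7 → 6 (−1 each step, mod 10).
Putting the parts together: 17 and then 96.

17, 96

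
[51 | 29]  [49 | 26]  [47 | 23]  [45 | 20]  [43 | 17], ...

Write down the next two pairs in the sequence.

First component: −2 each step, so 51, 49, 47, 45, 43 → 41 → 39.
Second component: −3 each step, so 29, 26, 23, 20, 17 → 14 → 11.
So the next two pairs are [41 | 14] and [39 | 11].

[41 | 14], [39 | 11]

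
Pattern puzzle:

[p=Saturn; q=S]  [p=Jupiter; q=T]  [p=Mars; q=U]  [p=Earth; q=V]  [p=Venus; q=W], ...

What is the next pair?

[p=Mercury; q=X]

P — runs backward through the planets Mercury→Neptune: Saturn, Jupiter, Mars, Earth, Venus → Mercury.
Q — letters move forward 1 place in the alphabet: S, T, U, V, W → X.
So the next pair is [p=Mercury; q=X].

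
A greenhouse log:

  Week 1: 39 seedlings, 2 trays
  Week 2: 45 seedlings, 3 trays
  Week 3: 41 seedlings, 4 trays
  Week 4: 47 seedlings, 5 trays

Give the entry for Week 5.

43 seedlings, 6 trays

For the seedlings, alternating steps +6, −4, +6, −4, …: 39, 45, 41, 47 → 43.
Trays: +1 each step; 2, 3, 4, 5 → 6.
Putting it together: 43 seedlings, 6 trays.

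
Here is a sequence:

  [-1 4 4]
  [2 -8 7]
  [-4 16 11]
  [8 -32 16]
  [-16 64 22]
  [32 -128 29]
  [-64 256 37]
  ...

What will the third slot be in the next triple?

For the third slot, differences are 3, 4, 5, … (increasing by 1 each time): 4, 7, 11, 16, 22, 29, 37 → 46.

46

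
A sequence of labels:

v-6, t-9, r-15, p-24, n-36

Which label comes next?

l-51

Letter goes v, t, r, p, n → l (letters move back 2 places in the alphabet).
Second component — differences are 3, 6, 9, … (increasing by 3 each time): 6, 9, 15, 24, 36 → 51.
So the next label is l-51.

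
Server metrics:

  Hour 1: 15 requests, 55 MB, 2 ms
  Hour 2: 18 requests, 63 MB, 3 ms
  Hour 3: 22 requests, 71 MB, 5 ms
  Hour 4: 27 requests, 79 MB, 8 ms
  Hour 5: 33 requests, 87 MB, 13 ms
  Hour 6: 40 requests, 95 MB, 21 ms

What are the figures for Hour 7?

48 requests, 103 MB, 34 ms

Requests: 15, 18, 22, 27, 33, 40 → 48 (differences are 3, 4, 5, … (increasing by 1 each time)).
MB: +8 each step, so 55, 63, 71, 79, 87, 95 → 103.
Ms — each term is the sum of the two before it: 2, 3, 5, 8, 13, 21 → 34.
Combining the parts gives 48 requests, 103 MB, 34 ms.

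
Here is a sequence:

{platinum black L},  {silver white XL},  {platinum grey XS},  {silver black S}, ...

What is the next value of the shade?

Metal: platinum, silver, platinum, silver → platinum (alternates platinum ↔ silver).
Shade goes black, white, grey, black → white (repeats black → white → grey).
Size: L, XL, XS, S → M (runs through clothing sizes XS→XL).

white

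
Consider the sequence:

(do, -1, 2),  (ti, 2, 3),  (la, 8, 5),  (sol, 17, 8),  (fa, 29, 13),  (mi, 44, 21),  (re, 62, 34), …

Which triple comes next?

(do, 83, 55)

Note: do, ti, la, sol, fa, mi, re → do (runs backward through the solfège scale do→ti).
For the second component, differences are 3, 6, 9, … (increasing by 3 each time): -1, 2, 8, 17, 29, 44, 62 → 83.
Third component — each term is the sum of the two before it: 2, 3, 5, 8, 13, 21, 34 → 55.
So the next triple is (do, 83, 55).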